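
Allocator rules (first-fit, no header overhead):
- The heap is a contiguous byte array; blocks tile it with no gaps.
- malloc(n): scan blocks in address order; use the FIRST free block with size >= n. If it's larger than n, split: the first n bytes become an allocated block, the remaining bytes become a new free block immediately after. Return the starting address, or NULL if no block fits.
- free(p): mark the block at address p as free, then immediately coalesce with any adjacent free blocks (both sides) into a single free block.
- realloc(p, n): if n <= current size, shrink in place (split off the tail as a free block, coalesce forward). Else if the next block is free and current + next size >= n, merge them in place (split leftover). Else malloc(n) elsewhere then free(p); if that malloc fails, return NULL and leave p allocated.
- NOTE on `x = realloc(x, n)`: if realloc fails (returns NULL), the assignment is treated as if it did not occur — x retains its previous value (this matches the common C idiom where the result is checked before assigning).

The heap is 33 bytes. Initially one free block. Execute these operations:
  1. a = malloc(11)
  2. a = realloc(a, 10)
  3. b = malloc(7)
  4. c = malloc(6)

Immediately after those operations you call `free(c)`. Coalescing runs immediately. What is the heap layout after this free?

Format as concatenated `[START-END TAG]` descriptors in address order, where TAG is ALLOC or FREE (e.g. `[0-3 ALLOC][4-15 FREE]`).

Answer: [0-9 ALLOC][10-16 ALLOC][17-32 FREE]

Derivation:
Op 1: a = malloc(11) -> a = 0; heap: [0-10 ALLOC][11-32 FREE]
Op 2: a = realloc(a, 10) -> a = 0; heap: [0-9 ALLOC][10-32 FREE]
Op 3: b = malloc(7) -> b = 10; heap: [0-9 ALLOC][10-16 ALLOC][17-32 FREE]
Op 4: c = malloc(6) -> c = 17; heap: [0-9 ALLOC][10-16 ALLOC][17-22 ALLOC][23-32 FREE]
free(c): c = 17 -> block [17-22 ALLOC]; mark free, coalesce with adjacent free neighbors -> [0-9 ALLOC][10-16 ALLOC][17-32 FREE]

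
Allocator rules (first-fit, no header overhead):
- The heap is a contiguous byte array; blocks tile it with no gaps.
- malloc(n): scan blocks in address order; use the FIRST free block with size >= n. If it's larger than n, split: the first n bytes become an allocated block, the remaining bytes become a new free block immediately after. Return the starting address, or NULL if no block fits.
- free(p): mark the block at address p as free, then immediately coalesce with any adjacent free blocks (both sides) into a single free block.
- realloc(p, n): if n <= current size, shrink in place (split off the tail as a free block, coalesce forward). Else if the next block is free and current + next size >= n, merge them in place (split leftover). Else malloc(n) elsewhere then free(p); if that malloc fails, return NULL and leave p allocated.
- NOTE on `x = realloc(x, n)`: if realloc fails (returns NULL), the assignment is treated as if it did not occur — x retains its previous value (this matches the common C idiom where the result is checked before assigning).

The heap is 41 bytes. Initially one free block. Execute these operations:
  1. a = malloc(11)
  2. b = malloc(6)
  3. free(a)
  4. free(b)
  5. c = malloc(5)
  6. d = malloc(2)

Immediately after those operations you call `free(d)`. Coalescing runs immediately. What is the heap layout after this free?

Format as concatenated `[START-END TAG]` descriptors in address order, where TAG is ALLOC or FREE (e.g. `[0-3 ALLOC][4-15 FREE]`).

Answer: [0-4 ALLOC][5-40 FREE]

Derivation:
Op 1: a = malloc(11) -> a = 0; heap: [0-10 ALLOC][11-40 FREE]
Op 2: b = malloc(6) -> b = 11; heap: [0-10 ALLOC][11-16 ALLOC][17-40 FREE]
Op 3: free(a) -> (freed a); heap: [0-10 FREE][11-16 ALLOC][17-40 FREE]
Op 4: free(b) -> (freed b); heap: [0-40 FREE]
Op 5: c = malloc(5) -> c = 0; heap: [0-4 ALLOC][5-40 FREE]
Op 6: d = malloc(2) -> d = 5; heap: [0-4 ALLOC][5-6 ALLOC][7-40 FREE]
free(d): d = 5 -> block [5-6 ALLOC]; mark free, coalesce with adjacent free neighbors -> [0-4 ALLOC][5-40 FREE]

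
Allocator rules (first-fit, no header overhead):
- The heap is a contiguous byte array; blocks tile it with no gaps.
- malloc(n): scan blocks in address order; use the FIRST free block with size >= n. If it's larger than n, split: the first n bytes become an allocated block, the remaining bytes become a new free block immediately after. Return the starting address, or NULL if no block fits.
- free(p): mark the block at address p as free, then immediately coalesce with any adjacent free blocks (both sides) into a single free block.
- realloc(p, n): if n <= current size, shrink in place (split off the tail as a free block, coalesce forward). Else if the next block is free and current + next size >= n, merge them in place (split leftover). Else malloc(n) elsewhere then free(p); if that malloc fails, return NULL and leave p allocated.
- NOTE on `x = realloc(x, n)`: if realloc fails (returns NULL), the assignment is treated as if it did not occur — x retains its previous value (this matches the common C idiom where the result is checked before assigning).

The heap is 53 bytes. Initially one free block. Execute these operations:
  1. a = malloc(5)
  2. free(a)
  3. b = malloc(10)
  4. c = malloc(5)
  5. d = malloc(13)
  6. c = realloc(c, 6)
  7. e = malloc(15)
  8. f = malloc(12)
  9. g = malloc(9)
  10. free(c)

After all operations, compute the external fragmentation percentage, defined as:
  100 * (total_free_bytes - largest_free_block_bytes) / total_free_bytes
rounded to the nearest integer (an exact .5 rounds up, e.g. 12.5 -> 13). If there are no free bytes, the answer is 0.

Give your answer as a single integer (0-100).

Op 1: a = malloc(5) -> a = 0; heap: [0-4 ALLOC][5-52 FREE]
Op 2: free(a) -> (freed a); heap: [0-52 FREE]
Op 3: b = malloc(10) -> b = 0; heap: [0-9 ALLOC][10-52 FREE]
Op 4: c = malloc(5) -> c = 10; heap: [0-9 ALLOC][10-14 ALLOC][15-52 FREE]
Op 5: d = malloc(13) -> d = 15; heap: [0-9 ALLOC][10-14 ALLOC][15-27 ALLOC][28-52 FREE]
Op 6: c = realloc(c, 6) -> c = 28; heap: [0-9 ALLOC][10-14 FREE][15-27 ALLOC][28-33 ALLOC][34-52 FREE]
Op 7: e = malloc(15) -> e = 34; heap: [0-9 ALLOC][10-14 FREE][15-27 ALLOC][28-33 ALLOC][34-48 ALLOC][49-52 FREE]
Op 8: f = malloc(12) -> f = NULL; heap: [0-9 ALLOC][10-14 FREE][15-27 ALLOC][28-33 ALLOC][34-48 ALLOC][49-52 FREE]
Op 9: g = malloc(9) -> g = NULL; heap: [0-9 ALLOC][10-14 FREE][15-27 ALLOC][28-33 ALLOC][34-48 ALLOC][49-52 FREE]
Op 10: free(c) -> (freed c); heap: [0-9 ALLOC][10-14 FREE][15-27 ALLOC][28-33 FREE][34-48 ALLOC][49-52 FREE]
Free blocks: [5 6 4] total_free=15 largest=6 -> 100*(15-6)/15 = 900/15 = 60

Answer: 60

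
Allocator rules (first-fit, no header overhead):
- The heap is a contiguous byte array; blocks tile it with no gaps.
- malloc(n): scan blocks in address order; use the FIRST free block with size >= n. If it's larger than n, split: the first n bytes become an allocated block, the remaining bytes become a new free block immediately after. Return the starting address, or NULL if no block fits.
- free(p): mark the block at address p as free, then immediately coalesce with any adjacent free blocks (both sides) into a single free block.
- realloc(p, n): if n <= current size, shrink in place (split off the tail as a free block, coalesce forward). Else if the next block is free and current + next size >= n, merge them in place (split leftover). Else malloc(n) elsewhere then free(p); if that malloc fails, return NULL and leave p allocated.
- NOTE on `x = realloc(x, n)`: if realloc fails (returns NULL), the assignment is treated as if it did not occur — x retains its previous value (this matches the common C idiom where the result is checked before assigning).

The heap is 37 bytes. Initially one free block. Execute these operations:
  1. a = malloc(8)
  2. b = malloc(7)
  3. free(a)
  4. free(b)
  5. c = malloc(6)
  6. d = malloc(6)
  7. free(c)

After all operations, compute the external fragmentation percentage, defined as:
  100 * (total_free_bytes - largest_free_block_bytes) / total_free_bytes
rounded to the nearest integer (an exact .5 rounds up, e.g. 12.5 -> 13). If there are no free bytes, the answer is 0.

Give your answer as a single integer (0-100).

Op 1: a = malloc(8) -> a = 0; heap: [0-7 ALLOC][8-36 FREE]
Op 2: b = malloc(7) -> b = 8; heap: [0-7 ALLOC][8-14 ALLOC][15-36 FREE]
Op 3: free(a) -> (freed a); heap: [0-7 FREE][8-14 ALLOC][15-36 FREE]
Op 4: free(b) -> (freed b); heap: [0-36 FREE]
Op 5: c = malloc(6) -> c = 0; heap: [0-5 ALLOC][6-36 FREE]
Op 6: d = malloc(6) -> d = 6; heap: [0-5 ALLOC][6-11 ALLOC][12-36 FREE]
Op 7: free(c) -> (freed c); heap: [0-5 FREE][6-11 ALLOC][12-36 FREE]
Free blocks: [6 25] total_free=31 largest=25 -> 100*(31-25)/31 = 600/31 ≈ 19.355 -> rounds to 19

Answer: 19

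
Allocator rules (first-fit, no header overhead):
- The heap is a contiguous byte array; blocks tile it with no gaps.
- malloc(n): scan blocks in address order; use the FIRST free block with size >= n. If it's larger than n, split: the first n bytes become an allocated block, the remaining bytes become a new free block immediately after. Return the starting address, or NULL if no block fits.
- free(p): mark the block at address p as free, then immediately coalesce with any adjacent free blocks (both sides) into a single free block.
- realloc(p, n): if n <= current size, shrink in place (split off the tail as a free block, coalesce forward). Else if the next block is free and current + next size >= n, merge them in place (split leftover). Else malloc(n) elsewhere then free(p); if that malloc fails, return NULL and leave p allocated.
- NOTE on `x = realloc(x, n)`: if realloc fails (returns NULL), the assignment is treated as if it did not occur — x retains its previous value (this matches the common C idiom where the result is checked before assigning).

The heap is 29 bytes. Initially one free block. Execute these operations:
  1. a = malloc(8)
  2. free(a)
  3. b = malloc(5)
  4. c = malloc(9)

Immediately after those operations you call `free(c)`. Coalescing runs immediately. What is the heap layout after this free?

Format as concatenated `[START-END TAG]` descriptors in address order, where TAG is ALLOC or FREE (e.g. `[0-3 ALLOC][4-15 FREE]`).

Answer: [0-4 ALLOC][5-28 FREE]

Derivation:
Op 1: a = malloc(8) -> a = 0; heap: [0-7 ALLOC][8-28 FREE]
Op 2: free(a) -> (freed a); heap: [0-28 FREE]
Op 3: b = malloc(5) -> b = 0; heap: [0-4 ALLOC][5-28 FREE]
Op 4: c = malloc(9) -> c = 5; heap: [0-4 ALLOC][5-13 ALLOC][14-28 FREE]
free(c): c = 5 -> block [5-13 ALLOC]; mark free, coalesce with adjacent free neighbors -> [0-4 ALLOC][5-28 FREE]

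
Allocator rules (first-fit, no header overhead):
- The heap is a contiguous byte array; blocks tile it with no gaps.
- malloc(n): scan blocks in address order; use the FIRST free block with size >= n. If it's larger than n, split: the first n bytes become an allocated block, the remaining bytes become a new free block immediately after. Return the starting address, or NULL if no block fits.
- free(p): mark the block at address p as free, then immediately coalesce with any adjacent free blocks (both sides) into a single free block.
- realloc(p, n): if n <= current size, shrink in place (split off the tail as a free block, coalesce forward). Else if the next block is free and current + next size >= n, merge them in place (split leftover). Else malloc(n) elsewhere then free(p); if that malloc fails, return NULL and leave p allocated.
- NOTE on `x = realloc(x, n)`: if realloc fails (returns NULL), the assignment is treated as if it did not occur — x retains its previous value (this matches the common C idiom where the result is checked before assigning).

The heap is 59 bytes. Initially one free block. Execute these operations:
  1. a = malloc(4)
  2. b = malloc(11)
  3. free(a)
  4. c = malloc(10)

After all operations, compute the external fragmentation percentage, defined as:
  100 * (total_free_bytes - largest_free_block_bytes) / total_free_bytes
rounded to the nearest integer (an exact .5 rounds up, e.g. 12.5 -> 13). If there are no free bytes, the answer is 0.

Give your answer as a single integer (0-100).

Answer: 11

Derivation:
Op 1: a = malloc(4) -> a = 0; heap: [0-3 ALLOC][4-58 FREE]
Op 2: b = malloc(11) -> b = 4; heap: [0-3 ALLOC][4-14 ALLOC][15-58 FREE]
Op 3: free(a) -> (freed a); heap: [0-3 FREE][4-14 ALLOC][15-58 FREE]
Op 4: c = malloc(10) -> c = 15; heap: [0-3 FREE][4-14 ALLOC][15-24 ALLOC][25-58 FREE]
Free blocks: [4 34] total_free=38 largest=34 -> 100*(38-34)/38 = 400/38 ≈ 10.526 -> rounds to 11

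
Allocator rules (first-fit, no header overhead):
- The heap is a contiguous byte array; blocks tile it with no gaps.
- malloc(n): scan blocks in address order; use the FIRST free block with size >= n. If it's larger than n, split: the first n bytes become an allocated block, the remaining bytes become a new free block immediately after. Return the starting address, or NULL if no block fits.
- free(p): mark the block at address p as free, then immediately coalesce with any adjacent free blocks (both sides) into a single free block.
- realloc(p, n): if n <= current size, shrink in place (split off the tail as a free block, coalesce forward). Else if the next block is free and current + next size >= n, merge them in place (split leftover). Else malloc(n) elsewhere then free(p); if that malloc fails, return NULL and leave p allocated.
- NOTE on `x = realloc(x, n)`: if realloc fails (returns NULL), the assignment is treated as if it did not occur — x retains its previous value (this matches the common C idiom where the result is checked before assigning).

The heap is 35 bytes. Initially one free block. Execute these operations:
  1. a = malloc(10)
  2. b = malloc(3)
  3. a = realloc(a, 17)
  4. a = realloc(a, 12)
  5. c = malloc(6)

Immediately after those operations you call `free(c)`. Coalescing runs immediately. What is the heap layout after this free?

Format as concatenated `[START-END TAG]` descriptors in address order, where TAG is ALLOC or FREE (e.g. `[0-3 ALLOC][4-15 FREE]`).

Answer: [0-9 FREE][10-12 ALLOC][13-24 ALLOC][25-34 FREE]

Derivation:
Op 1: a = malloc(10) -> a = 0; heap: [0-9 ALLOC][10-34 FREE]
Op 2: b = malloc(3) -> b = 10; heap: [0-9 ALLOC][10-12 ALLOC][13-34 FREE]
Op 3: a = realloc(a, 17) -> a = 13; heap: [0-9 FREE][10-12 ALLOC][13-29 ALLOC][30-34 FREE]
Op 4: a = realloc(a, 12) -> a = 13; heap: [0-9 FREE][10-12 ALLOC][13-24 ALLOC][25-34 FREE]
Op 5: c = malloc(6) -> c = 0; heap: [0-5 ALLOC][6-9 FREE][10-12 ALLOC][13-24 ALLOC][25-34 FREE]
free(c): c = 0 -> block [0-5 ALLOC]; mark free, coalesce with adjacent free neighbors -> [0-9 FREE][10-12 ALLOC][13-24 ALLOC][25-34 FREE]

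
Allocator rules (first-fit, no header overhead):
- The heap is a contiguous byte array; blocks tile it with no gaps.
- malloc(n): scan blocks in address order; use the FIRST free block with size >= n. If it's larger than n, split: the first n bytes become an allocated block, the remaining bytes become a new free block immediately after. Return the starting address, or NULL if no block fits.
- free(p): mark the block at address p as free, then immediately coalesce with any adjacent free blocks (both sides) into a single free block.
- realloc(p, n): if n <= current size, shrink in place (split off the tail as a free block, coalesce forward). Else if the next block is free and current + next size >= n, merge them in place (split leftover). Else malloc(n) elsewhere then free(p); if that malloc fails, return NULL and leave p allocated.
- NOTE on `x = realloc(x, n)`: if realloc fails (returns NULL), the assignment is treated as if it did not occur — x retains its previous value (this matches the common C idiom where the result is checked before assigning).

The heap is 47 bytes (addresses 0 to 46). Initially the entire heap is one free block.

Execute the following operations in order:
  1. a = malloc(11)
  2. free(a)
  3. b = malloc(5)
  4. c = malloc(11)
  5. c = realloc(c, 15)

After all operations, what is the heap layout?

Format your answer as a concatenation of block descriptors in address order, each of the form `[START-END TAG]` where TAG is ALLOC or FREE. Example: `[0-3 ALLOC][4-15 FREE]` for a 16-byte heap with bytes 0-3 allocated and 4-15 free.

Op 1: a = malloc(11) -> a = 0; heap: [0-10 ALLOC][11-46 FREE]
Op 2: free(a) -> (freed a); heap: [0-46 FREE]
Op 3: b = malloc(5) -> b = 0; heap: [0-4 ALLOC][5-46 FREE]
Op 4: c = malloc(11) -> c = 5; heap: [0-4 ALLOC][5-15 ALLOC][16-46 FREE]
Op 5: c = realloc(c, 15) -> c = 5; heap: [0-4 ALLOC][5-19 ALLOC][20-46 FREE]

Answer: [0-4 ALLOC][5-19 ALLOC][20-46 FREE]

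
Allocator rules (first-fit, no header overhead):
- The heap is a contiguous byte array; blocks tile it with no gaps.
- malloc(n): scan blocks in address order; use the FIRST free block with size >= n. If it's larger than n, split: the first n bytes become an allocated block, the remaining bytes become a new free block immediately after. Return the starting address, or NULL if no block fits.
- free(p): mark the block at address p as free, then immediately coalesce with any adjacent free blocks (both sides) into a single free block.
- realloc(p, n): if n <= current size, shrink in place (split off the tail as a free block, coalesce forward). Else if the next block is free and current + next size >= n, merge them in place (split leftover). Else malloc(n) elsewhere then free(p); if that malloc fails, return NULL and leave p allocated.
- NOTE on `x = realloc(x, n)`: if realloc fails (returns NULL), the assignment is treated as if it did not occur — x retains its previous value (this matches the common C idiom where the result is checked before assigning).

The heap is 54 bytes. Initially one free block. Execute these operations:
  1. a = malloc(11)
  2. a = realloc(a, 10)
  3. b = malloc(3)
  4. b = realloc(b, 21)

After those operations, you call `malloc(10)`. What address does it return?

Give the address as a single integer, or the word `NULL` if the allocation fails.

Op 1: a = malloc(11) -> a = 0; heap: [0-10 ALLOC][11-53 FREE]
Op 2: a = realloc(a, 10) -> a = 0; heap: [0-9 ALLOC][10-53 FREE]
Op 3: b = malloc(3) -> b = 10; heap: [0-9 ALLOC][10-12 ALLOC][13-53 FREE]
Op 4: b = realloc(b, 21) -> b = 10; heap: [0-9 ALLOC][10-30 ALLOC][31-53 FREE]
malloc(10): first-fit scan over [0-9 ALLOC][10-30 ALLOC][31-53 FREE] -> 31

Answer: 31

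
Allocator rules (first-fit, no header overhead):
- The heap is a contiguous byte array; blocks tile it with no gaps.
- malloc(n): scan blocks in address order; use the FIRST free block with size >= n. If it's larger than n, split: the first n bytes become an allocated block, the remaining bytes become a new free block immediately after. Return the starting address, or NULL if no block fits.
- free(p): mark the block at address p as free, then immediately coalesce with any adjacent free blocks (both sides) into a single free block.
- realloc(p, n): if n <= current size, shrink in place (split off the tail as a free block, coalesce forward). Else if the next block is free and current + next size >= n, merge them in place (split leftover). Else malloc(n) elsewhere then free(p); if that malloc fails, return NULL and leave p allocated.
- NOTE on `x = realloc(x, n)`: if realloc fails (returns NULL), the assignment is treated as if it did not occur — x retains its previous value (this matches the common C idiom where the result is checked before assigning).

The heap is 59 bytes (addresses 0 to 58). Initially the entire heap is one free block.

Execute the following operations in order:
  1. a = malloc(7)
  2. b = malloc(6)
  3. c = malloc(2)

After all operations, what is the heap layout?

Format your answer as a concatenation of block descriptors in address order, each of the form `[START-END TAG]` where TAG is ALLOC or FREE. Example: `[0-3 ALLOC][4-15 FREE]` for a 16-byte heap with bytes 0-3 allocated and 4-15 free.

Op 1: a = malloc(7) -> a = 0; heap: [0-6 ALLOC][7-58 FREE]
Op 2: b = malloc(6) -> b = 7; heap: [0-6 ALLOC][7-12 ALLOC][13-58 FREE]
Op 3: c = malloc(2) -> c = 13; heap: [0-6 ALLOC][7-12 ALLOC][13-14 ALLOC][15-58 FREE]

Answer: [0-6 ALLOC][7-12 ALLOC][13-14 ALLOC][15-58 FREE]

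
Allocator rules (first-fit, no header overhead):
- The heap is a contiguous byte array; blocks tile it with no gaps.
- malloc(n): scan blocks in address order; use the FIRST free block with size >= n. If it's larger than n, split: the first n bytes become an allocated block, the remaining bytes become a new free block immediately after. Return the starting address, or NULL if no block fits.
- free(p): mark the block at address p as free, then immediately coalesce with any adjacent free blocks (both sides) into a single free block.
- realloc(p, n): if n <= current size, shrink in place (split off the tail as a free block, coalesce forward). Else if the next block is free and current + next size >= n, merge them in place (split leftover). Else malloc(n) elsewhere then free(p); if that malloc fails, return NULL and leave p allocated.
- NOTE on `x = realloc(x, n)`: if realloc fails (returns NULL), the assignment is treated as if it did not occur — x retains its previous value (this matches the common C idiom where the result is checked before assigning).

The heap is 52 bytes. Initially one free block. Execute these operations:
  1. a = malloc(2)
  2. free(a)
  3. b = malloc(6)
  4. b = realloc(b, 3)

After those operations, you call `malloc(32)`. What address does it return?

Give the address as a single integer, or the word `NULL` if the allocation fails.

Answer: 3

Derivation:
Op 1: a = malloc(2) -> a = 0; heap: [0-1 ALLOC][2-51 FREE]
Op 2: free(a) -> (freed a); heap: [0-51 FREE]
Op 3: b = malloc(6) -> b = 0; heap: [0-5 ALLOC][6-51 FREE]
Op 4: b = realloc(b, 3) -> b = 0; heap: [0-2 ALLOC][3-51 FREE]
malloc(32): first-fit scan over [0-2 ALLOC][3-51 FREE] -> 3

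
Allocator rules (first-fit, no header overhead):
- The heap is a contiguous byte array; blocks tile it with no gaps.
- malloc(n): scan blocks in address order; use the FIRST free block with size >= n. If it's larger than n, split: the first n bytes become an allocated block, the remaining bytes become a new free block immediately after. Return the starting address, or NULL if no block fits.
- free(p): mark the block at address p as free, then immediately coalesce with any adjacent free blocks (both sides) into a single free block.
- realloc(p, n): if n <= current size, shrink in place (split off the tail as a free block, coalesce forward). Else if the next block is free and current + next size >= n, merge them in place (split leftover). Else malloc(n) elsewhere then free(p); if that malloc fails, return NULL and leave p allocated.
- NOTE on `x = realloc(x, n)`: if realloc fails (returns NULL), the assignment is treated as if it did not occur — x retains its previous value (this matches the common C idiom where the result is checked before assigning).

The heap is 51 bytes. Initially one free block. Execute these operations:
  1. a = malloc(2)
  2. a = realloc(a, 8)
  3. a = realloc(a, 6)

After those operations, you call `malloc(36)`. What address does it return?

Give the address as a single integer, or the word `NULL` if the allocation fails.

Op 1: a = malloc(2) -> a = 0; heap: [0-1 ALLOC][2-50 FREE]
Op 2: a = realloc(a, 8) -> a = 0; heap: [0-7 ALLOC][8-50 FREE]
Op 3: a = realloc(a, 6) -> a = 0; heap: [0-5 ALLOC][6-50 FREE]
malloc(36): first-fit scan over [0-5 ALLOC][6-50 FREE] -> 6

Answer: 6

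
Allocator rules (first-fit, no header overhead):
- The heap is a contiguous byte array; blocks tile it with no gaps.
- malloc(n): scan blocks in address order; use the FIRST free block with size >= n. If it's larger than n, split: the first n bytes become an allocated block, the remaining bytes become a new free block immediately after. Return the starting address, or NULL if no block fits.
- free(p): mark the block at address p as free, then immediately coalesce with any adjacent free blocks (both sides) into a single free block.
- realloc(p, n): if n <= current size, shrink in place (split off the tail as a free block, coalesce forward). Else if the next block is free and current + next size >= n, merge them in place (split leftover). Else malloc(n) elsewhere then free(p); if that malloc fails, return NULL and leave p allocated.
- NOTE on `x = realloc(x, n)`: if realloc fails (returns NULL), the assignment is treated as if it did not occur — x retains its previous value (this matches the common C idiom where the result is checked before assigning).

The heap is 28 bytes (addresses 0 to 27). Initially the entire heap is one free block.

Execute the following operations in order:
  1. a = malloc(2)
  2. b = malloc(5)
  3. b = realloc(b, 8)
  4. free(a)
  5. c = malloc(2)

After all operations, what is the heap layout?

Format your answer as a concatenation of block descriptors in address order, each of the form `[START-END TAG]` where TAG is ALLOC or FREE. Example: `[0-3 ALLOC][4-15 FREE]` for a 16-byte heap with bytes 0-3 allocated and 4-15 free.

Answer: [0-1 ALLOC][2-9 ALLOC][10-27 FREE]

Derivation:
Op 1: a = malloc(2) -> a = 0; heap: [0-1 ALLOC][2-27 FREE]
Op 2: b = malloc(5) -> b = 2; heap: [0-1 ALLOC][2-6 ALLOC][7-27 FREE]
Op 3: b = realloc(b, 8) -> b = 2; heap: [0-1 ALLOC][2-9 ALLOC][10-27 FREE]
Op 4: free(a) -> (freed a); heap: [0-1 FREE][2-9 ALLOC][10-27 FREE]
Op 5: c = malloc(2) -> c = 0; heap: [0-1 ALLOC][2-9 ALLOC][10-27 FREE]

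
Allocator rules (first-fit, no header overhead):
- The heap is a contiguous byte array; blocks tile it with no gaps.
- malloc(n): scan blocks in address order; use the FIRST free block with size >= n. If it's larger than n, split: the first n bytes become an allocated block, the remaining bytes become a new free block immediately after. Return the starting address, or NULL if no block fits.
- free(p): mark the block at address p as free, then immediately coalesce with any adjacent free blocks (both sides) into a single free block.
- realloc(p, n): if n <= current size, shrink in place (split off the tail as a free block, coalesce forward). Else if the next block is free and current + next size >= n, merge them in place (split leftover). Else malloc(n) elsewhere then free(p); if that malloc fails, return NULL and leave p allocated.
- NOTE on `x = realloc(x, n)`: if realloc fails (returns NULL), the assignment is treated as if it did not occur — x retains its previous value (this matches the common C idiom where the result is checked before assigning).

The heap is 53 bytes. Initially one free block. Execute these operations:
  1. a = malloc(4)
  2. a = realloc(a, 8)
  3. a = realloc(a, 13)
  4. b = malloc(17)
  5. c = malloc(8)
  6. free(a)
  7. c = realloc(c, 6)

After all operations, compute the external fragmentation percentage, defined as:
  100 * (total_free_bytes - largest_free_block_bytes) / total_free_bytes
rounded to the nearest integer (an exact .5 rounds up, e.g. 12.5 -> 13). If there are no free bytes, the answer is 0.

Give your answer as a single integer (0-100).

Answer: 43

Derivation:
Op 1: a = malloc(4) -> a = 0; heap: [0-3 ALLOC][4-52 FREE]
Op 2: a = realloc(a, 8) -> a = 0; heap: [0-7 ALLOC][8-52 FREE]
Op 3: a = realloc(a, 13) -> a = 0; heap: [0-12 ALLOC][13-52 FREE]
Op 4: b = malloc(17) -> b = 13; heap: [0-12 ALLOC][13-29 ALLOC][30-52 FREE]
Op 5: c = malloc(8) -> c = 30; heap: [0-12 ALLOC][13-29 ALLOC][30-37 ALLOC][38-52 FREE]
Op 6: free(a) -> (freed a); heap: [0-12 FREE][13-29 ALLOC][30-37 ALLOC][38-52 FREE]
Op 7: c = realloc(c, 6) -> c = 30; heap: [0-12 FREE][13-29 ALLOC][30-35 ALLOC][36-52 FREE]
Free blocks: [13 17] total_free=30 largest=17 -> 100*(30-17)/30 = 1300/30 ≈ 43.333 -> rounds to 43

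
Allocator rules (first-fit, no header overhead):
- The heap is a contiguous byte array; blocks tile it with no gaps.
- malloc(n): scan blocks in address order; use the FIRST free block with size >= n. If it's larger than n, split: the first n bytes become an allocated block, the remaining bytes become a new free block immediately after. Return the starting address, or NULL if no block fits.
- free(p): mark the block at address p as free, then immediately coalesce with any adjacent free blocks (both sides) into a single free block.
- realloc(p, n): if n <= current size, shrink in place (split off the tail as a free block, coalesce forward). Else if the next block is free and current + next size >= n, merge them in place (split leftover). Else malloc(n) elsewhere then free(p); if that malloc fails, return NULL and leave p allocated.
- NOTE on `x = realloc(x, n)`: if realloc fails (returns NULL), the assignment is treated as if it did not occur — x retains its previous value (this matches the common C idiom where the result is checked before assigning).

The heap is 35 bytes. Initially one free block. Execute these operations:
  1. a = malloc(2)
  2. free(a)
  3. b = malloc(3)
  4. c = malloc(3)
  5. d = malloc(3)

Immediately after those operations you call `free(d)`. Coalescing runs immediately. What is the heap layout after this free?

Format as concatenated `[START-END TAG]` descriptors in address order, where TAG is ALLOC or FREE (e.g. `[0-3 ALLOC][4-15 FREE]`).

Answer: [0-2 ALLOC][3-5 ALLOC][6-34 FREE]

Derivation:
Op 1: a = malloc(2) -> a = 0; heap: [0-1 ALLOC][2-34 FREE]
Op 2: free(a) -> (freed a); heap: [0-34 FREE]
Op 3: b = malloc(3) -> b = 0; heap: [0-2 ALLOC][3-34 FREE]
Op 4: c = malloc(3) -> c = 3; heap: [0-2 ALLOC][3-5 ALLOC][6-34 FREE]
Op 5: d = malloc(3) -> d = 6; heap: [0-2 ALLOC][3-5 ALLOC][6-8 ALLOC][9-34 FREE]
free(d): d = 6 -> block [6-8 ALLOC]; mark free, coalesce with adjacent free neighbors -> [0-2 ALLOC][3-5 ALLOC][6-34 FREE]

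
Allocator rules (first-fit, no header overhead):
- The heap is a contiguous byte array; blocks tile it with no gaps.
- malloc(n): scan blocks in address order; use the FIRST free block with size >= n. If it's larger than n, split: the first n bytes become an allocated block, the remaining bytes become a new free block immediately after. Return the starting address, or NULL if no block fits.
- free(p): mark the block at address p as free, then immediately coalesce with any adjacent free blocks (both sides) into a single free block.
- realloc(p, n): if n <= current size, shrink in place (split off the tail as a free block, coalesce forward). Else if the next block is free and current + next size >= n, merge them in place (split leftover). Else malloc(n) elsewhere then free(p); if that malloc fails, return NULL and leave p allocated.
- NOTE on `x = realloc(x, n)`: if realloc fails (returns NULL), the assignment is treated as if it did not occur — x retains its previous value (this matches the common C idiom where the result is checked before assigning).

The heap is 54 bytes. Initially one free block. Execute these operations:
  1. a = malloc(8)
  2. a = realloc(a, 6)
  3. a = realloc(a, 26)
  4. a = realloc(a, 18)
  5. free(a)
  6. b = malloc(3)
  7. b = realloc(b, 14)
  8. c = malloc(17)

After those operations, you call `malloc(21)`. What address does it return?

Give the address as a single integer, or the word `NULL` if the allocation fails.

Answer: 31

Derivation:
Op 1: a = malloc(8) -> a = 0; heap: [0-7 ALLOC][8-53 FREE]
Op 2: a = realloc(a, 6) -> a = 0; heap: [0-5 ALLOC][6-53 FREE]
Op 3: a = realloc(a, 26) -> a = 0; heap: [0-25 ALLOC][26-53 FREE]
Op 4: a = realloc(a, 18) -> a = 0; heap: [0-17 ALLOC][18-53 FREE]
Op 5: free(a) -> (freed a); heap: [0-53 FREE]
Op 6: b = malloc(3) -> b = 0; heap: [0-2 ALLOC][3-53 FREE]
Op 7: b = realloc(b, 14) -> b = 0; heap: [0-13 ALLOC][14-53 FREE]
Op 8: c = malloc(17) -> c = 14; heap: [0-13 ALLOC][14-30 ALLOC][31-53 FREE]
malloc(21): first-fit scan over [0-13 ALLOC][14-30 ALLOC][31-53 FREE] -> 31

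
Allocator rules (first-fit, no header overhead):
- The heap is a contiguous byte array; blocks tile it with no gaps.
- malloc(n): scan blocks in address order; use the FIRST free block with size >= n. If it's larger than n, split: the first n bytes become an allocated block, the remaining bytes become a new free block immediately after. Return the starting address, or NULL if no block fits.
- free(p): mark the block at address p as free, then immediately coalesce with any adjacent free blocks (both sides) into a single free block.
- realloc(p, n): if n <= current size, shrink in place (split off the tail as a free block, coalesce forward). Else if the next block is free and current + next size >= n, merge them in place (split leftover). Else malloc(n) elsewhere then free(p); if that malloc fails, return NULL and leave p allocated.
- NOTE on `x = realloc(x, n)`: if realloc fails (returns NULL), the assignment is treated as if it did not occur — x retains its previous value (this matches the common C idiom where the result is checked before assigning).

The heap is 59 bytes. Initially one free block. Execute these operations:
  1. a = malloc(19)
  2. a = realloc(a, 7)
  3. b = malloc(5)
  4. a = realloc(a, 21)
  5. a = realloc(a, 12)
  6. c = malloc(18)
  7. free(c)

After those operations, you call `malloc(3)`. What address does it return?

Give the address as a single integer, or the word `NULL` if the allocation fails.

Answer: 0

Derivation:
Op 1: a = malloc(19) -> a = 0; heap: [0-18 ALLOC][19-58 FREE]
Op 2: a = realloc(a, 7) -> a = 0; heap: [0-6 ALLOC][7-58 FREE]
Op 3: b = malloc(5) -> b = 7; heap: [0-6 ALLOC][7-11 ALLOC][12-58 FREE]
Op 4: a = realloc(a, 21) -> a = 12; heap: [0-6 FREE][7-11 ALLOC][12-32 ALLOC][33-58 FREE]
Op 5: a = realloc(a, 12) -> a = 12; heap: [0-6 FREE][7-11 ALLOC][12-23 ALLOC][24-58 FREE]
Op 6: c = malloc(18) -> c = 24; heap: [0-6 FREE][7-11 ALLOC][12-23 ALLOC][24-41 ALLOC][42-58 FREE]
Op 7: free(c) -> (freed c); heap: [0-6 FREE][7-11 ALLOC][12-23 ALLOC][24-58 FREE]
malloc(3): first-fit scan over [0-6 FREE][7-11 ALLOC][12-23 ALLOC][24-58 FREE] -> 0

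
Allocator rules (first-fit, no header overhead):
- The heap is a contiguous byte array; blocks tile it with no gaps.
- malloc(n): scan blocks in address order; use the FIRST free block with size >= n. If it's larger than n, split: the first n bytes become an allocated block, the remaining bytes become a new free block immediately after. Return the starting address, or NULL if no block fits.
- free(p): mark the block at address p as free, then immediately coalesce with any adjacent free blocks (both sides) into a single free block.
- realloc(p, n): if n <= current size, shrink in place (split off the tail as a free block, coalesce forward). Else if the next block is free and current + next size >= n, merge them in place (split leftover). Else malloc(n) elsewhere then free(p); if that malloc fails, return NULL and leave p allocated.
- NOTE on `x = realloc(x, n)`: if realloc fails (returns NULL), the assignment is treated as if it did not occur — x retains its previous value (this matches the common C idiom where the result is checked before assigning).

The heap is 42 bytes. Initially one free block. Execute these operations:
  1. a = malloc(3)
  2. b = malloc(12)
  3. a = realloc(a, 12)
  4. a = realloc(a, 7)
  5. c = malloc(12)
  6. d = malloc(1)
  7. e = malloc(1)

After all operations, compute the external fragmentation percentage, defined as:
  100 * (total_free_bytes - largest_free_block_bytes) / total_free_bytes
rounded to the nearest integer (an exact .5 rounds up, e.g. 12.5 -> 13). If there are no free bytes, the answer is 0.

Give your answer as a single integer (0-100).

Answer: 11

Derivation:
Op 1: a = malloc(3) -> a = 0; heap: [0-2 ALLOC][3-41 FREE]
Op 2: b = malloc(12) -> b = 3; heap: [0-2 ALLOC][3-14 ALLOC][15-41 FREE]
Op 3: a = realloc(a, 12) -> a = 15; heap: [0-2 FREE][3-14 ALLOC][15-26 ALLOC][27-41 FREE]
Op 4: a = realloc(a, 7) -> a = 15; heap: [0-2 FREE][3-14 ALLOC][15-21 ALLOC][22-41 FREE]
Op 5: c = malloc(12) -> c = 22; heap: [0-2 FREE][3-14 ALLOC][15-21 ALLOC][22-33 ALLOC][34-41 FREE]
Op 6: d = malloc(1) -> d = 0; heap: [0-0 ALLOC][1-2 FREE][3-14 ALLOC][15-21 ALLOC][22-33 ALLOC][34-41 FREE]
Op 7: e = malloc(1) -> e = 1; heap: [0-0 ALLOC][1-1 ALLOC][2-2 FREE][3-14 ALLOC][15-21 ALLOC][22-33 ALLOC][34-41 FREE]
Free blocks: [1 8] total_free=9 largest=8 -> 100*(9-8)/9 = 100/9 ≈ 11.111 -> rounds to 11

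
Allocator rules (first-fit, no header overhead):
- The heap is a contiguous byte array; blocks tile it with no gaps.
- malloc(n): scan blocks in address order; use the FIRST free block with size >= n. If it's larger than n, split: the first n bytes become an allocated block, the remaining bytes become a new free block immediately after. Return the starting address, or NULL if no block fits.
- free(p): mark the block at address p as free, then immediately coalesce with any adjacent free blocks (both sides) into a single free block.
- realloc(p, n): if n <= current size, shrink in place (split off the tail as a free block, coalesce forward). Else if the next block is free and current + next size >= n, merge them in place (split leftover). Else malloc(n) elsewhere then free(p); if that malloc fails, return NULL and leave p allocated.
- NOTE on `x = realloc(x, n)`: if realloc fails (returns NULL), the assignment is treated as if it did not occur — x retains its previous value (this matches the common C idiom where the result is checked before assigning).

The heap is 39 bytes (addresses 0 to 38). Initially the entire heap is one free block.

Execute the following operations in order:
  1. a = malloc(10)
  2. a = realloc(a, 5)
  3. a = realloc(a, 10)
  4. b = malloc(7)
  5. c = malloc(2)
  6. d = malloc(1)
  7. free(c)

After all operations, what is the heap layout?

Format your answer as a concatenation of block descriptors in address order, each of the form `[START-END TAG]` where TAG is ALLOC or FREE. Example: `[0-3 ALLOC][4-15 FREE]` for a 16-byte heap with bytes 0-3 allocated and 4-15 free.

Answer: [0-9 ALLOC][10-16 ALLOC][17-18 FREE][19-19 ALLOC][20-38 FREE]

Derivation:
Op 1: a = malloc(10) -> a = 0; heap: [0-9 ALLOC][10-38 FREE]
Op 2: a = realloc(a, 5) -> a = 0; heap: [0-4 ALLOC][5-38 FREE]
Op 3: a = realloc(a, 10) -> a = 0; heap: [0-9 ALLOC][10-38 FREE]
Op 4: b = malloc(7) -> b = 10; heap: [0-9 ALLOC][10-16 ALLOC][17-38 FREE]
Op 5: c = malloc(2) -> c = 17; heap: [0-9 ALLOC][10-16 ALLOC][17-18 ALLOC][19-38 FREE]
Op 6: d = malloc(1) -> d = 19; heap: [0-9 ALLOC][10-16 ALLOC][17-18 ALLOC][19-19 ALLOC][20-38 FREE]
Op 7: free(c) -> (freed c); heap: [0-9 ALLOC][10-16 ALLOC][17-18 FREE][19-19 ALLOC][20-38 FREE]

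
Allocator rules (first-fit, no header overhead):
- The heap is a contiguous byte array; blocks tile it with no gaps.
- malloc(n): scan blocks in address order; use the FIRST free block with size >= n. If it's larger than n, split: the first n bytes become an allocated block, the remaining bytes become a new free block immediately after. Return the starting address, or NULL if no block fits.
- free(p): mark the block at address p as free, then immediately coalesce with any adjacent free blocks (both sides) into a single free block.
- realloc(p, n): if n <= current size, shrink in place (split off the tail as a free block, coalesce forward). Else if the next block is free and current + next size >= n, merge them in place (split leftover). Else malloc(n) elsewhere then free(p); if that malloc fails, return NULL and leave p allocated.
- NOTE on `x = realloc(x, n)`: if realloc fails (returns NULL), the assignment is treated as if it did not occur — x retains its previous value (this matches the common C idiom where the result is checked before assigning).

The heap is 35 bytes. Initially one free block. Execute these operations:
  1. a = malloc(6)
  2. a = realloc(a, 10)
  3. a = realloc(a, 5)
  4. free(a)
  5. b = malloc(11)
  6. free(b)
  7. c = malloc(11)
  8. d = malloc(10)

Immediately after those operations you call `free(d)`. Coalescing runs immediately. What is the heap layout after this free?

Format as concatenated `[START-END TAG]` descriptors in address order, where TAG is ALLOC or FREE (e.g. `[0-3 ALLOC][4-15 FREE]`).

Op 1: a = malloc(6) -> a = 0; heap: [0-5 ALLOC][6-34 FREE]
Op 2: a = realloc(a, 10) -> a = 0; heap: [0-9 ALLOC][10-34 FREE]
Op 3: a = realloc(a, 5) -> a = 0; heap: [0-4 ALLOC][5-34 FREE]
Op 4: free(a) -> (freed a); heap: [0-34 FREE]
Op 5: b = malloc(11) -> b = 0; heap: [0-10 ALLOC][11-34 FREE]
Op 6: free(b) -> (freed b); heap: [0-34 FREE]
Op 7: c = malloc(11) -> c = 0; heap: [0-10 ALLOC][11-34 FREE]
Op 8: d = malloc(10) -> d = 11; heap: [0-10 ALLOC][11-20 ALLOC][21-34 FREE]
free(d): d = 11 -> block [11-20 ALLOC]; mark free, coalesce with adjacent free neighbors -> [0-10 ALLOC][11-34 FREE]

Answer: [0-10 ALLOC][11-34 FREE]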